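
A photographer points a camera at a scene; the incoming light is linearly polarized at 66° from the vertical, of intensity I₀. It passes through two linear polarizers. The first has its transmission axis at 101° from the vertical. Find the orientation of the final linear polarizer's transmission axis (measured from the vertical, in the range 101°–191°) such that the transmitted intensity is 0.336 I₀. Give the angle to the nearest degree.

θ ≈ 146°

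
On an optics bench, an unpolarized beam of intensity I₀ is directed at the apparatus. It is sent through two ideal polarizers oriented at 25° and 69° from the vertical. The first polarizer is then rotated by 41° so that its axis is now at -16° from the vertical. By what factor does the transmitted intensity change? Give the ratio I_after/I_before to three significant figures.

Before rotation:
Unpolarized light through the first polarizer → I₁ = ½ I₀, now polarized at 25°.
I₂ = I₁ cos²(69° − 25°) = 0.5 I₀ · cos²(44°) = 0.2587 I₀.
After rotation:
Unpolarized light through the first polarizer → I₁ = ½ I₀, now polarized at -16°.
I₂ = I₁ cos²(69° + 16°) = 0.5 I₀ · cos²(85°) = 0.003798 I₀.
Ratio = 0.003798 / 0.2587 = 0.01468.

I_new/I_old ≈ 0.0147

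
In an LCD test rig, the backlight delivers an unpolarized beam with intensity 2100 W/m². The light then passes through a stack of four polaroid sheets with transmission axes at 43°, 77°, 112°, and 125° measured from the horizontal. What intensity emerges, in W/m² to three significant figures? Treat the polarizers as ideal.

Unpolarized light through the first polarizer → I₁ = 2100 W/m²/2 = 1050 W/m², polarized at 43°.
I₂ = I₁ · cos²(34°) = 1050 · 0.6873 = 721.7 W/m².
I₃ = I₂ · cos²(35°) = 721.7 · 0.671 = 484.2 W/m².
I₄ = I₃ · cos²(13°) = 484.2 · 0.9494 = 459.7 W/m².

I ≈ 460 W/m²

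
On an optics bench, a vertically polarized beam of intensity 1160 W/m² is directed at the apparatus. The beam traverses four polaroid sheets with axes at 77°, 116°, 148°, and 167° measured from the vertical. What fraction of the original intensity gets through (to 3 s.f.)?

I/I₀ ≈ 0.0196

By Malus's law, I₁ = 1160 W/m² · cos²(77°) = 58.7 W/m².
I₂ = I₁ · cos²(39°) = 58.7 · 0.604 = 35.45 W/m².
I₃ = I₂ · cos²(32°) = 35.45 · 0.7192 = 25.5 W/m².
I₄ = I₃ · cos²(19°) = 25.5 · 0.894 = 22.79 W/m².
Transmitted fraction = 0.01965.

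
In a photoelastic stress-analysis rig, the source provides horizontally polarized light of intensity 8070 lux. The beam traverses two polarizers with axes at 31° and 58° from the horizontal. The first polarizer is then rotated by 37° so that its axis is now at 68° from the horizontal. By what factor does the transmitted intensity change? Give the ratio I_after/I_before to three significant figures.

Before rotation:
I₁ = I₀ cos²(31° − 0°) = I₀ cos²(31°) = 0.7347 I₀.
I₂ = I₁ cos²(58° − 31°) = 0.7347 I₀ · cos²(27°) = 0.5833 I₀.
After rotation:
I₁ = I₀ cos²(68° − 0°) = I₀ cos²(68°) = 0.1403 I₀.
I₂ = I₁ cos²(58° − 68°) = 0.1403 I₀ · cos²(10°) = 0.1361 I₀.
Ratio = 0.1361 / 0.5833 = 0.2333.

I_new/I_old ≈ 0.233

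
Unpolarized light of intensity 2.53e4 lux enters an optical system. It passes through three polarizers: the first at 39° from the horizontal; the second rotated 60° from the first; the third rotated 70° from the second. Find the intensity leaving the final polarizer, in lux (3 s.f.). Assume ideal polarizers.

I ≈ 370 lux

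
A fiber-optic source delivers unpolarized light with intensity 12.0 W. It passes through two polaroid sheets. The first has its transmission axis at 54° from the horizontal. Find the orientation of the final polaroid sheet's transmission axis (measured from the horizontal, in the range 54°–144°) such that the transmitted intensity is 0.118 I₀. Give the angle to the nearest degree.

θ ≈ 115°

Unpolarized light through the first polarizer → I₁ = ½ I₀, now polarized at 54°.
Need I₂/I₀ = 0.118, so cos²(θ − 54°) = 0.118 / 0.5 = 0.236.
θ − 54° = arccos(√0.236) = 60.9°, giving θ ≈ 54 + 60.9 = 114.9°.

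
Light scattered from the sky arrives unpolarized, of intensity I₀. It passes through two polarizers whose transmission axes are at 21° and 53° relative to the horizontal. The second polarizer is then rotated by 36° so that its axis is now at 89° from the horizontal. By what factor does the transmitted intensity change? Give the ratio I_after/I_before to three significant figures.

I_new/I_old ≈ 0.195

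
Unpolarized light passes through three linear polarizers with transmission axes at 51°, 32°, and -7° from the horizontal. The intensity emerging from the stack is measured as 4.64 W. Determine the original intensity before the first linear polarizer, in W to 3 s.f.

I₀ ≈ 17.2 W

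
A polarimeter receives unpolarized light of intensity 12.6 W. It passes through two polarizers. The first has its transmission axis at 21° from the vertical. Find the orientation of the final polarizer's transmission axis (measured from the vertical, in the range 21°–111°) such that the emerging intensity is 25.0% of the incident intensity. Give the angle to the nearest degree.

Unpolarized light through the first polarizer → I₁ = ½ I₀, now polarized at 21°.
Need I₂/I₀ = 0.25, so cos²(θ − 21°) = 0.25 / 0.5 = 0.5.
θ − 21° = arccos(√0.5) = 45.0°, giving θ ≈ 21 + 45.0 = 66.0°.

θ ≈ 66°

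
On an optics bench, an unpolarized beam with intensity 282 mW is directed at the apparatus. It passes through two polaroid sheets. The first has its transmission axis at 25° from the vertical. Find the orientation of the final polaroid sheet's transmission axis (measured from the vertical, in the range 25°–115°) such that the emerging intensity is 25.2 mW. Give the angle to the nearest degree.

θ ≈ 90°

Unpolarized light through the first polarizer → I₁ = ½ I₀, now polarized at 25°.
Target fraction: 25.2 / 282 mW = 0.08936 of I₀.
Need I₂/I₀ = 0.08936, so cos²(θ − 25°) = 0.08936 / 0.5 = 0.1787.
θ − 25° = arccos(√0.1787) = 65.0°, giving θ ≈ 25 + 65.0 = 90.0°.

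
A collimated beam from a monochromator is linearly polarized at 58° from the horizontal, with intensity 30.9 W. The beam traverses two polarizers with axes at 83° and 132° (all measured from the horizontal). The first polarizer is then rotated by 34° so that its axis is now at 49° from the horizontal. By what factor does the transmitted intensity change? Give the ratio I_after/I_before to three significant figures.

Before rotation:
I₁ = I₀ cos²(83° − 58°) = I₀ cos²(25°) = 0.8214 I₀.
I₂ = I₁ cos²(132° − 83°) = 0.8214 I₀ · cos²(49°) = 0.3535 I₀.
After rotation:
I₁ = I₀ cos²(49° − 58°) = I₀ cos²(9°) = 0.9755 I₀.
I₂ = I₁ cos²(132° − 49°) = 0.9755 I₀ · cos²(83°) = 0.01449 I₀.
Ratio = 0.01449 / 0.3535 = 0.04098.

I_new/I_old ≈ 0.0410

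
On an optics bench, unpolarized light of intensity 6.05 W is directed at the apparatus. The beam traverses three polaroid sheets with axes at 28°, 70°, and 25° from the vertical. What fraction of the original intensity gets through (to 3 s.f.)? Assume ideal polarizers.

I/I₀ ≈ 0.138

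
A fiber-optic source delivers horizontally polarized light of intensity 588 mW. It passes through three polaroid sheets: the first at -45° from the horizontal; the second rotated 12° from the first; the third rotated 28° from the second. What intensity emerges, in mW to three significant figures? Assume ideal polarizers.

I ≈ 219 mW

By Malus's law, I₁ = 588 mW · cos²(45°) = 294 mW.
I₂ = I₁ · cos²(12°) = 294 · 0.9568 = 281.3 mW.
I₃ = I₂ · cos²(28°) = 281.3 · 0.7796 = 219.3 mW.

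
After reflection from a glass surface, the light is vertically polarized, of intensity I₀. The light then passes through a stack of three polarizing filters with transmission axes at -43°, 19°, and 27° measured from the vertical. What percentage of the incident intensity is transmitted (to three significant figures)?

≈ 11.6%

I₁ = I₀ cos²(-43° − 0°) = I₀ cos²(43°) = 0.5349 I₀.
I₂ = I₁ cos²(19° + 43°) = 0.5349 I₀ · cos²(62°) = 0.1179 I₀.
I₃ = I₂ cos²(27° − 19°) = 0.1179 I₀ · cos²(8°) = 0.1156 I₀.
That is 11.56% of the incident intensity.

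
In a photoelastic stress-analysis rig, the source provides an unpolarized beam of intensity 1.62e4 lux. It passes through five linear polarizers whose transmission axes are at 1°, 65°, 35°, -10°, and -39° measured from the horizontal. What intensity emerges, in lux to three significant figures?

Unpolarized light through the first polarizer → I₁ = 1.62e4 lux/2 = 8100 lux, polarized at 1°.
I₂ = I₁ · cos²(64°) = 8100 · 0.1922 = 1557 lux.
I₃ = I₂ · cos²(30°) = 1557 · 0.75 = 1167 lux.
I₄ = I₃ · cos²(45°) = 1167 · 0.5 = 583.7 lux.
I₅ = I₄ · cos²(29°) = 583.7 · 0.765 = 446.5 lux.

I ≈ 447 lux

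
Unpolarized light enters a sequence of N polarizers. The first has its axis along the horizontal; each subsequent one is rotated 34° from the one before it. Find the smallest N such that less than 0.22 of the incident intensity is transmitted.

First polarizer halves the unpolarized light: factor 1/2.
Each further stage multiplies by cos²(34°) = 0.6873.
After N polarizers: T = 0.5·0.6873^(N−1). Require T < 0.22 ⇒ N−1 > ln(0.22/0.5)/ln(0.6873) = 2.19, so N−1 ≥ 3 and N = 4.
Check: N=4 gives T = 0.1623 < 0.22; N=3 gives T = 0.2362.

N = 4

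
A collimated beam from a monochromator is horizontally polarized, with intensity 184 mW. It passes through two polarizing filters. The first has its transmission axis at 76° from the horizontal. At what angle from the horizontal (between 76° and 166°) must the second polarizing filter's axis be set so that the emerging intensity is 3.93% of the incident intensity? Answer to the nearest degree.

θ ≈ 111°

By Malus's law, I₁ = I₀ cos²(76° − 0°) = I₀ cos²(76°) = 0.05853 I₀.
Need I₂/I₀ = 0.0393, so cos²(θ − 76°) = 0.0393 / 0.05853 = 0.6715.
θ − 76° = arccos(√0.6715) = 35.0°, giving θ ≈ 76 + 35.0 = 111.0°.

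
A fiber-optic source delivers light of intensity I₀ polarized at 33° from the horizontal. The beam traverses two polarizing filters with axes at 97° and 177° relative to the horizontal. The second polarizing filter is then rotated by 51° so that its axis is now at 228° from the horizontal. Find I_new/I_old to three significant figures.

I_new/I_old ≈ 14.3

Before rotation:
By Malus's law, I₁ = I₀ cos²(97° − 33°) = I₀ cos²(64°) = 0.1922 I₀.
I₂ = I₁ cos²(177° − 97°) = 0.1922 I₀ · cos²(80°) = 0.005795 I₀.
After rotation:
I₁ = I₀ cos²(97° − 33°) = I₀ cos²(64°) = 0.1922 I₀.
Angle between axes 1 and 2: 49°. I₂ = 0.1922 I₀ · cos²(49°) = 0.08271 I₀.
Ratio = 0.08271 / 0.005795 = 14.27.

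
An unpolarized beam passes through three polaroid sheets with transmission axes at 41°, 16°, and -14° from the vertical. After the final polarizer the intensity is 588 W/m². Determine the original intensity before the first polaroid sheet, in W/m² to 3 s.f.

Unpolarized light through the first polarizer → I₁ = ½ I₀, now polarized at 41°.
I₂ = I₁ cos²(16° − 41°) = 0.5 I₀ · cos²(25°) = 0.4107 I₀.
I₃ = I₂ cos²(-14° − 16°) = 0.4107 I₀ · cos²(30°) = 0.308 I₀.
So 588 W/m² = 0.308 I₀, giving I₀ = 588/0.308 = 1909 W/m².

I₀ ≈ 1910 W/m²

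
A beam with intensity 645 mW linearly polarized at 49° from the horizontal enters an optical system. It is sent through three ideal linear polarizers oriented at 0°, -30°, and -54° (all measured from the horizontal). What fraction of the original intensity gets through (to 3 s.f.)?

I/I₀ ≈ 0.269

I₁ = 645 mW · cos²(49°) = 277.6 mW.
I₂ = I₁ · cos²(30°) = 277.6 · 0.75 = 208.2 mW.
I₃ = I₂ · cos²(24°) = 208.2 · 0.8346 = 173.8 mW.
Transmitted fraction = 0.2694.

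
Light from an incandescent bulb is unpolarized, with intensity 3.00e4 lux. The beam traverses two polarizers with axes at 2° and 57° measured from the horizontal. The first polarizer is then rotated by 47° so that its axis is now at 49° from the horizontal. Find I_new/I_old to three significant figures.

Before rotation:
Unpolarized light through the first polarizer → I₁ = ½ I₀, now polarized at 2°.
I₂ = I₁ cos²(57° − 2°) = 0.5 I₀ · cos²(55°) = 0.1645 I₀.
After rotation:
Unpolarized light through the first polarizer → I₁ = ½ I₀, now polarized at 49°.
I₂ = I₁ cos²(57° − 49°) = 0.5 I₀ · cos²(8°) = 0.4903 I₀.
Ratio = 0.4903 / 0.1645 = 2.981.

I_new/I_old ≈ 2.98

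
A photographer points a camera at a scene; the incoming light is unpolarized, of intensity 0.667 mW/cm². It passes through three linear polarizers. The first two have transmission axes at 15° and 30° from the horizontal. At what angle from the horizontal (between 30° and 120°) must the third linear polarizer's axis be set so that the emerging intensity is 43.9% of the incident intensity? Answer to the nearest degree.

θ ≈ 44°

Unpolarized light through the first polarizer → I₁ = ½ I₀, now polarized at 15°.
I₂ = I₁ cos²(30° − 15°) = 0.5 I₀ · cos²(15°) = 0.4665 I₀.
Need I₃/I₀ = 0.439, so cos²(θ − 30°) = 0.439 / 0.4665 = 0.941.
θ − 30° = arccos(√0.941) = 14.1°, giving θ ≈ 30 + 14.1 = 44.1°.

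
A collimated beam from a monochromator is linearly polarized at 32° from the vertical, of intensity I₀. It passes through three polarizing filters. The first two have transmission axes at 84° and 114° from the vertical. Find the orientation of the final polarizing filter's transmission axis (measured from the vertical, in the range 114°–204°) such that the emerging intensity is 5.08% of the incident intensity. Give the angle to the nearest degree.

θ ≈ 179°

By Malus's law, I₁ = I₀ cos²(84° − 32°) = I₀ cos²(52°) = 0.379 I₀.
I₂ = I₁ cos²(114° − 84°) = 0.379 I₀ · cos²(30°) = 0.2843 I₀.
Need I₃/I₀ = 0.0508, so cos²(θ − 114°) = 0.0508 / 0.2843 = 0.1787.
θ − 114° = arccos(√0.1787) = 65.0°, giving θ ≈ 114 + 65.0 = 179.0°.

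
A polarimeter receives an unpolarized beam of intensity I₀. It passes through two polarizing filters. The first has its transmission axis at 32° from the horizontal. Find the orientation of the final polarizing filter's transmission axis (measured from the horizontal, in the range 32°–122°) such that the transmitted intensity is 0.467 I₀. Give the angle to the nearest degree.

Unpolarized light through the first polarizer → I₁ = ½ I₀, now polarized at 32°.
Need I₂/I₀ = 0.467, so cos²(θ − 32°) = 0.467 / 0.5 = 0.934.
θ − 32° = arccos(√0.934) = 14.9°, giving θ ≈ 32 + 14.9 = 46.9°.

θ ≈ 47°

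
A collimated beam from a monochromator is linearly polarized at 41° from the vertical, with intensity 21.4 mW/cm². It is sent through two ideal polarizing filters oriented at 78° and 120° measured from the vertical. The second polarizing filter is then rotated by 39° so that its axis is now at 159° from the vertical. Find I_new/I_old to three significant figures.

Before rotation:
I₁ = I₀ cos²(78° − 41°) = I₀ cos²(37°) = 0.6378 I₀.
I₂ = I₁ cos²(120° − 78°) = 0.6378 I₀ · cos²(42°) = 0.3522 I₀.
After rotation:
I₁ = I₀ cos²(78° − 41°) = I₀ cos²(37°) = 0.6378 I₀.
I₂ = I₁ cos²(159° − 78°) = 0.6378 I₀ · cos²(81°) = 0.01561 I₀.
Ratio = 0.01561 / 0.3522 = 0.04431.

I_new/I_old ≈ 0.0443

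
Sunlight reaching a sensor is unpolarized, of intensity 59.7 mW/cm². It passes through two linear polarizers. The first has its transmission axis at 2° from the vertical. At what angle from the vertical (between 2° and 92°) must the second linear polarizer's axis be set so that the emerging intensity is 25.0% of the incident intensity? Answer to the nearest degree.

Unpolarized light through the first polarizer → I₁ = ½ I₀, now polarized at 2°.
Need I₂/I₀ = 0.25, so cos²(θ − 2°) = 0.25 / 0.5 = 0.5.
θ − 2° = arccos(√0.5) = 45.0°, giving θ ≈ 2 + 45.0 = 47.0°.

θ ≈ 47°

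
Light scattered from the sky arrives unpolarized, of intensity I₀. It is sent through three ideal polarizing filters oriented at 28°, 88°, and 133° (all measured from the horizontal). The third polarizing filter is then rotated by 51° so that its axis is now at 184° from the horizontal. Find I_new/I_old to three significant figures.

Before rotation:
Unpolarized light through the first polarizer → I₁ = ½ I₀, now polarized at 28°.
I₂ = I₁ cos²(88° − 28°) = 0.5 I₀ · cos²(60°) = 0.125 I₀.
I₃ = I₂ cos²(133° − 88°) = 0.125 I₀ · cos²(45°) = 0.0625 I₀.
After rotation:
Unpolarized light through the first polarizer → I₁ = ½ I₀, now polarized at 28°.
I₂ = I₁ cos²(88° − 28°) = 0.5 I₀ · cos²(60°) = 0.125 I₀.
Angle between axes 2 and 3: 84°. I₃ = 0.125 I₀ · cos²(84°) = 0.001366 I₀.
Ratio = 0.001366 / 0.0625 = 0.02185.

I_new/I_old ≈ 0.0219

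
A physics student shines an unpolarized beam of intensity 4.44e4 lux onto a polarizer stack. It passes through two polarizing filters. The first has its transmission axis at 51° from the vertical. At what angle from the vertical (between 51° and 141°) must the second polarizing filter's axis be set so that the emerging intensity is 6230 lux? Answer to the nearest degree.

θ ≈ 109°

Unpolarized light through the first polarizer → I₁ = ½ I₀, now polarized at 51°.
Target fraction: 6230 / 4.44e4 lux = 0.1403 of I₀.
Need I₂/I₀ = 0.1403, so cos²(θ − 51°) = 0.1403 / 0.5 = 0.2806.
θ − 51° = arccos(√0.2806) = 58.0°, giving θ ≈ 51 + 58.0 = 109.0°.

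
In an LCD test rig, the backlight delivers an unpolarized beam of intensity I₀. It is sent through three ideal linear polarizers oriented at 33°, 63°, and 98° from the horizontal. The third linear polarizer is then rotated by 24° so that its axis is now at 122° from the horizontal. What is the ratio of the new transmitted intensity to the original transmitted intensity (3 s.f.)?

I_new/I_old ≈ 0.395

Before rotation:
Unpolarized light through the first polarizer → I₁ = ½ I₀, now polarized at 33°.
I₂ = I₁ cos²(63° − 33°) = 0.5 I₀ · cos²(30°) = 0.375 I₀.
I₃ = I₂ cos²(98° − 63°) = 0.375 I₀ · cos²(35°) = 0.2516 I₀.
After rotation:
Unpolarized light through the first polarizer → I₁ = ½ I₀, now polarized at 33°.
I₂ = I₁ cos²(63° − 33°) = 0.5 I₀ · cos²(30°) = 0.375 I₀.
I₃ = I₂ cos²(122° − 63°) = 0.375 I₀ · cos²(59°) = 0.09947 I₀.
Ratio = 0.09947 / 0.2516 = 0.3953.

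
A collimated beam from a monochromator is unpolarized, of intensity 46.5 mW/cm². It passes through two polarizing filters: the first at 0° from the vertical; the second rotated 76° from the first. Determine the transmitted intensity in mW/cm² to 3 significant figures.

I ≈ 1.36 mW/cm²

Unpolarized light through the first polarizer → I₁ = 46.5 mW/cm²/2 = 23.25 mW/cm², polarized at 0°.
I₂ = I₁ · cos²(76°) = 23.25 · 0.05853 = 1.361 mW/cm².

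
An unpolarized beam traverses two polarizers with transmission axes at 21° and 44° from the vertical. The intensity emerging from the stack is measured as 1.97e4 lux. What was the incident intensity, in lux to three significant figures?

I₀ ≈ 4.65e4 lux

Unpolarized light through the first polarizer → I₁ = ½ I₀, now polarized at 21°.
I₂ = I₁ cos²(44° − 21°) = 0.5 I₀ · cos²(23°) = 0.4237 I₀.
So 1.97e4 lux = 0.4237 I₀, giving I₀ = 1.97e4/0.4237 = 4.65e+04 lux.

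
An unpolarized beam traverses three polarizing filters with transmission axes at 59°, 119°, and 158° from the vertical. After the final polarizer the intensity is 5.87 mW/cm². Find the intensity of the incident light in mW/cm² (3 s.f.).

Unpolarized light through the first polarizer → I₁ = ½ I₀, now polarized at 59°.
I₂ = I₁ cos²(119° − 59°) = 0.5 I₀ · cos²(60°) = 0.125 I₀.
I₃ = I₂ cos²(158° − 119°) = 0.125 I₀ · cos²(39°) = 0.07549 I₀.
So 5.87 mW/cm² = 0.07549 I₀, giving I₀ = 5.87/0.07549 = 77.75 mW/cm².

I₀ ≈ 77.8 mW/cm²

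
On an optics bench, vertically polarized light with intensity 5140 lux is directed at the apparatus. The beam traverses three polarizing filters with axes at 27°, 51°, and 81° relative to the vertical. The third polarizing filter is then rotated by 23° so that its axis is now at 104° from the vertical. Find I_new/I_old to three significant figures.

I_new/I_old ≈ 0.483

Before rotation:
I₁ = I₀ cos²(27° − 0°) = I₀ cos²(27°) = 0.7939 I₀.
I₂ = I₁ cos²(51° − 27°) = 0.7939 I₀ · cos²(24°) = 0.6626 I₀.
I₃ = I₂ cos²(81° − 51°) = 0.6626 I₀ · cos²(30°) = 0.4969 I₀.
After rotation:
I₁ = I₀ cos²(27° − 0°) = I₀ cos²(27°) = 0.7939 I₀.
I₂ = I₁ cos²(51° − 27°) = 0.7939 I₀ · cos²(24°) = 0.6626 I₀.
I₃ = I₂ cos²(104° − 51°) = 0.6626 I₀ · cos²(53°) = 0.24 I₀.
Ratio = 0.24 / 0.4969 = 0.4829.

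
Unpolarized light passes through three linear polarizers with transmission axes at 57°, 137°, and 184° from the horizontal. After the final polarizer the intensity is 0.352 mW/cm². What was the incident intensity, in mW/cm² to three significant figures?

I₀ ≈ 50.2 mW/cm²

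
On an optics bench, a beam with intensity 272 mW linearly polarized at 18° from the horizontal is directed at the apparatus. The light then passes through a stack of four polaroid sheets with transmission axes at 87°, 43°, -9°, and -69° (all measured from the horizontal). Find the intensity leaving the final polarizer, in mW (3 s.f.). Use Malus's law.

By Malus's law, I₁ = 272 mW · cos²(69°) = 34.93 mW.
I₂ = I₁ · cos²(44°) = 34.93 · 0.5174 = 18.08 mW.
I₃ = I₂ · cos²(52°) = 18.08 · 0.379 = 6.851 mW.
I₄ = I₃ · cos²(60°) = 6.851 · 0.25 = 1.713 mW.

I ≈ 1.71 mW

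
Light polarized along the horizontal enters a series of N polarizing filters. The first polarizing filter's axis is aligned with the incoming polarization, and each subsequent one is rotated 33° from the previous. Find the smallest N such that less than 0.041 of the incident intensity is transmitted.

N = 11

First polarizer is aligned with the polarization: full transmission.
Each further stage multiplies by cos²(33°) = 0.7034.
After N polarizers: T = 0.7034^(N−1). Require T < 0.041 ⇒ N−1 > ln(0.041)/ln(0.7034) = 9.08, so N−1 ≥ 10 and N = 11.
Check: N=11 gives T = 0.02964 < 0.041; N=10 gives T = 0.04214.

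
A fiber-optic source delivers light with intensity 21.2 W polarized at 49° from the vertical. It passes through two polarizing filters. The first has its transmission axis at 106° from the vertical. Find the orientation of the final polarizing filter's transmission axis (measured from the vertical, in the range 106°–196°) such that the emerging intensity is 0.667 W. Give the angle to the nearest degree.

θ ≈ 177°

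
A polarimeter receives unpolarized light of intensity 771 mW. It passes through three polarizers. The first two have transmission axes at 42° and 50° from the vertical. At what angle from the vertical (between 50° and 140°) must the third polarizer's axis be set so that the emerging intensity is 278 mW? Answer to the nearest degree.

Unpolarized light through the first polarizer → I₁ = ½ I₀, now polarized at 42°.
I₂ = I₁ cos²(50° − 42°) = 0.5 I₀ · cos²(8°) = 0.4903 I₀.
Target fraction: 278 / 771 mW = 0.3606 of I₀.
Need I₃/I₀ = 0.3606, so cos²(θ − 50°) = 0.3606 / 0.4903 = 0.7354.
θ − 50° = arccos(√0.7354) = 31.0°, giving θ ≈ 50 + 31.0 = 81.0°.

θ ≈ 81°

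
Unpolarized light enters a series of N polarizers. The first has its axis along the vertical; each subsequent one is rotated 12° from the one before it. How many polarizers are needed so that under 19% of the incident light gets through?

N = 23

First polarizer halves the unpolarized light: factor 1/2.
Each further stage multiplies by cos²(12°) = 0.9568.
After N polarizers: T = 0.5·0.9568^(N−1). Require T < 0.19 ⇒ N−1 > ln(0.19/0.5)/ln(0.9568) = 21.90, so N−1 ≥ 22 and N = 23.
Check: N=23 gives T = 0.1891 < 0.19; N=22 gives T = 0.1977.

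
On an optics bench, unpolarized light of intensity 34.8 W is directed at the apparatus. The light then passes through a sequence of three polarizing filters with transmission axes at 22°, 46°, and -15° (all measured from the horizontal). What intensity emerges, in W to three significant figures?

Unpolarized light through the first polarizer → I₁ = 34.8 W/2 = 17.4 W, polarized at 22°.
I₂ = I₁ · cos²(24°) = 17.4 · 0.8346 = 14.52 W.
I₃ = I₂ · cos²(61°) = 14.52 · 0.235 = 3.413 W.

I ≈ 3.41 W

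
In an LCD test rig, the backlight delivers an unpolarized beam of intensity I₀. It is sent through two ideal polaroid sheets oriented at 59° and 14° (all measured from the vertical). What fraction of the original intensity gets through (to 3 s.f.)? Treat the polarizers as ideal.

Unpolarized light through the first polarizer → I₁ = ½ I₀, now polarized at 59°.
I₂ = I₁ cos²(14° − 59°) = 0.5 I₀ · cos²(45°) = 0.25 I₀.
Transmitted fraction = 0.25.

≈ 0.250 I₀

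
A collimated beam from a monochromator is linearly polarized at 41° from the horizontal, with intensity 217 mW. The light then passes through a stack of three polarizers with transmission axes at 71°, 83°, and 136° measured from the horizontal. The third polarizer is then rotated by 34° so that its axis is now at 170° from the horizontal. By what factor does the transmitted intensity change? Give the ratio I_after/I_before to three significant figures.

I_new/I_old ≈ 0.00756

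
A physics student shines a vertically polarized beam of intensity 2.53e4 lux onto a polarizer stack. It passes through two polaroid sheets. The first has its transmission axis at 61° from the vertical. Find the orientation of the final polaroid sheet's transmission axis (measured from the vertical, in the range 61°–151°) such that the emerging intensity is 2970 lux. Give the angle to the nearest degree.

θ ≈ 106°

By Malus's law, I₁ = I₀ cos²(61° − 0°) = I₀ cos²(61°) = 0.235 I₀.
Target fraction: 2970 / 2.53e4 lux = 0.1174 of I₀.
Need I₂/I₀ = 0.1174, so cos²(θ − 61°) = 0.1174 / 0.235 = 0.4995.
θ − 61° = arccos(√0.4995) = 45.0°, giving θ ≈ 61 + 45.0 = 106.0°.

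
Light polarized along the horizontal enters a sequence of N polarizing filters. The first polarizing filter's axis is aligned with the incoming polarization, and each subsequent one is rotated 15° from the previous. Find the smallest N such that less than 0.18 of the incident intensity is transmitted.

N = 26

First polarizer is aligned with the polarization: full transmission.
Each further stage multiplies by cos²(15°) = 0.933.
After N polarizers: T = 0.933^(N−1). Require T < 0.18 ⇒ N−1 > ln(0.18)/ln(0.933) = 24.73, so N−1 ≥ 25 and N = 26.
Check: N=26 gives T = 0.1767 < 0.18; N=25 gives T = 0.1894.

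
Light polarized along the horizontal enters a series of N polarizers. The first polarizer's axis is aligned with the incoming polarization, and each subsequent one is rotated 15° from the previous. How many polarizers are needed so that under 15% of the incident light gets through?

N = 29

First polarizer is aligned with the polarization: full transmission.
Each further stage multiplies by cos²(15°) = 0.933.
After N polarizers: T = 0.933^(N−1). Require T < 0.15 ⇒ N−1 > ln(0.15)/ln(0.933) = 27.36, so N−1 ≥ 28 and N = 29.
Check: N=29 gives T = 0.1435 < 0.15; N=28 gives T = 0.1538.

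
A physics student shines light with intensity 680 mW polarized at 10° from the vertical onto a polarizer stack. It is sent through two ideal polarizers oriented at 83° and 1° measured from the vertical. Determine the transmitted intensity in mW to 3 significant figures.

I ≈ 1.13 mW

I₁ = 680 mW · cos²(73°) = 58.13 mW.
I₂ = I₁ · cos²(82°) = 58.13 · 0.01937 = 1.126 mW.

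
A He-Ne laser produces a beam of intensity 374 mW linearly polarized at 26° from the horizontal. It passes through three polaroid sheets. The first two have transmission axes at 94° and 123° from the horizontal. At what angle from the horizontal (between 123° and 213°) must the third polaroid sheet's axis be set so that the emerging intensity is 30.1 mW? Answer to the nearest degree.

θ ≈ 153°

I₁ = I₀ cos²(94° − 26°) = I₀ cos²(68°) = 0.1403 I₀.
I₂ = I₁ cos²(123° − 94°) = 0.1403 I₀ · cos²(29°) = 0.1073 I₀.
Target fraction: 30.1 / 374 mW = 0.08048 of I₀.
Need I₃/I₀ = 0.08048, so cos²(θ − 123°) = 0.08048 / 0.1073 = 0.7497.
θ − 123° = arccos(√0.7497) = 30.0°, giving θ ≈ 123 + 30.0 = 153.0°.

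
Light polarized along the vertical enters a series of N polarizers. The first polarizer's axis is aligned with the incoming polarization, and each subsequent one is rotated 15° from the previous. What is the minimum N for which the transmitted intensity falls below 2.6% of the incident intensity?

N = 54

First polarizer is aligned with the polarization: full transmission.
Each further stage multiplies by cos²(15°) = 0.933.
After N polarizers: T = 0.933^(N−1). Require T < 0.026 ⇒ N−1 > ln(0.026)/ln(0.933) = 52.64, so N−1 ≥ 53 and N = 54.
Check: N=54 gives T = 0.02535 < 0.026; N=53 gives T = 0.02717.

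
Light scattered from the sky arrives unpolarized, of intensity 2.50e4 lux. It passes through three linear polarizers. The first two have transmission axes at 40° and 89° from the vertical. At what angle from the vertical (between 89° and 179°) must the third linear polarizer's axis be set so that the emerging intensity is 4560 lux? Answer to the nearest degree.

Unpolarized light through the first polarizer → I₁ = ½ I₀, now polarized at 40°.
I₂ = I₁ cos²(89° − 40°) = 0.5 I₀ · cos²(49°) = 0.2152 I₀.
Target fraction: 4560 / 2.50e4 lux = 0.1824 of I₀.
Need I₃/I₀ = 0.1824, so cos²(θ − 89°) = 0.1824 / 0.2152 = 0.8476.
θ − 89° = arccos(√0.8476) = 23.0°, giving θ ≈ 89 + 23.0 = 112.0°.

θ ≈ 112°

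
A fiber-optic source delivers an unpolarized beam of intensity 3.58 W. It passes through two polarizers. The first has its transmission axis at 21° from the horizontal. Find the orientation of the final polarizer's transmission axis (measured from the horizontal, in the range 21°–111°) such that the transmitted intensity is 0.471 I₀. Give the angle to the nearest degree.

θ ≈ 35°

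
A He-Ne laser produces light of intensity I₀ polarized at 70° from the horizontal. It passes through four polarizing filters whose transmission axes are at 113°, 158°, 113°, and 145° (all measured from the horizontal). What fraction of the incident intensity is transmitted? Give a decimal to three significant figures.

≈ 0.0962 I₀

By Malus's law, I₁ = I₀ cos²(113° − 70°) = I₀ cos²(43°) = 0.5349 I₀.
I₂ = I₁ cos²(158° − 113°) = 0.5349 I₀ · cos²(45°) = 0.2674 I₀.
I₃ = I₂ cos²(113° − 158°) = 0.2674 I₀ · cos²(45°) = 0.1337 I₀.
I₄ = I₃ cos²(145° − 113°) = 0.1337 I₀ · cos²(32°) = 0.09617 I₀.
Transmitted fraction = 0.09617.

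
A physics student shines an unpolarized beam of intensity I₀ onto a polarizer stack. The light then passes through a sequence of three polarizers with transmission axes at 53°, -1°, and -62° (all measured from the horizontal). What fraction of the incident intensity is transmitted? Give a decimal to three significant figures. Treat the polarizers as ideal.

≈ 0.0406 I₀

Unpolarized light through the first polarizer → I₁ = ½ I₀, now polarized at 53°.
I₂ = I₁ cos²(-1° − 53°) = 0.5 I₀ · cos²(54°) = 0.1727 I₀.
I₃ = I₂ cos²(-62° + 1°) = 0.1727 I₀ · cos²(61°) = 0.0406 I₀.
Transmitted fraction = 0.0406.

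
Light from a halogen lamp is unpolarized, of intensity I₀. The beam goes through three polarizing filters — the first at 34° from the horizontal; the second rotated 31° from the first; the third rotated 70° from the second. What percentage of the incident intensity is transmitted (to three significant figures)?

≈ 4.30%

Unpolarized light through the first polarizer → I₁ = ½ I₀, now polarized at 34°.
I₂ = I₁ cos²(31°) = 0.5 · 0.7347 I₀ = 0.3674 I₀.
I₃ = I₂ cos²(70°) = 0.3674 · 0.117 I₀ = 0.04297 I₀.
That is 4.297% of the incident intensity.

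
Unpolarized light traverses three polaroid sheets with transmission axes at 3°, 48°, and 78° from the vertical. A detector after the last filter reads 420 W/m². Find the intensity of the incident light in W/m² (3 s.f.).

I₀ ≈ 2240 W/m²

Unpolarized light through the first polarizer → I₁ = ½ I₀, now polarized at 3°.
I₂ = I₁ cos²(48° − 3°) = 0.5 I₀ · cos²(45°) = 0.25 I₀.
I₃ = I₂ cos²(78° − 48°) = 0.25 I₀ · cos²(30°) = 0.1875 I₀.
So 420 W/m² = 0.1875 I₀, giving I₀ = 420/0.1875 = 2240 W/m².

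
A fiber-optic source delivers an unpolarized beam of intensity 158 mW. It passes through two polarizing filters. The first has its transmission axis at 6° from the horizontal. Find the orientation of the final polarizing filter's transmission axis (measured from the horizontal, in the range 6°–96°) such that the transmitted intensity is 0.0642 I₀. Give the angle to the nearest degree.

θ ≈ 75°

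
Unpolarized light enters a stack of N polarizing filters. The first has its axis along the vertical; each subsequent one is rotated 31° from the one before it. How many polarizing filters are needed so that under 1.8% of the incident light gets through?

First polarizer halves the unpolarized light: factor 1/2.
Each further stage multiplies by cos²(31°) = 0.7347.
After N polarizers: T = 0.5·0.7347^(N−1). Require T < 0.018 ⇒ N−1 > ln(0.018/0.5)/ln(0.7347) = 10.78, so N−1 ≥ 11 and N = 12.
Check: N=12 gives T = 0.01684 < 0.018; N=11 gives T = 0.02292.

N = 12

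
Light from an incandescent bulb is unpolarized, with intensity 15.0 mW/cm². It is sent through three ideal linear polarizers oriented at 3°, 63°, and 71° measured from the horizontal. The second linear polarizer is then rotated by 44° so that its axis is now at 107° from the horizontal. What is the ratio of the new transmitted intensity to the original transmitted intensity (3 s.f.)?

I_new/I_old ≈ 0.156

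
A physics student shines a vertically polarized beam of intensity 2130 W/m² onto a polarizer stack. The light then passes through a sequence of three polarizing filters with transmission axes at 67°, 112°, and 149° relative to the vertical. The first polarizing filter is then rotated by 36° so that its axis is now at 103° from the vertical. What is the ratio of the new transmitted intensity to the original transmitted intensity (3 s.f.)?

Before rotation:
By Malus's law, I₁ = I₀ cos²(67° − 0°) = I₀ cos²(67°) = 0.1527 I₀.
I₂ = I₁ cos²(112° − 67°) = 0.1527 I₀ · cos²(45°) = 0.07634 I₀.
I₃ = I₂ cos²(149° − 112°) = 0.07634 I₀ · cos²(37°) = 0.04869 I₀.
After rotation:
I₁ = I₀ cos²(103° − 0°) = I₀ cos²(77°) = 0.0506 I₀.
I₂ = I₁ cos²(112° − 103°) = 0.0506 I₀ · cos²(9°) = 0.04936 I₀.
I₃ = I₂ cos²(149° − 112°) = 0.04936 I₀ · cos²(37°) = 0.03149 I₀.
Ratio = 0.03149 / 0.04869 = 0.6467.

I_new/I_old ≈ 0.647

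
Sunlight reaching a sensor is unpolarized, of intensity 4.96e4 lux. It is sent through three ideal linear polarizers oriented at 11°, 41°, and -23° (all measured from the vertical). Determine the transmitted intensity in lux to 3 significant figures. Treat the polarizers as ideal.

I ≈ 3570 lux

Unpolarized light through the first polarizer → I₁ = 4.96e4 lux/2 = 2.48e+04 lux, polarized at 11°.
I₂ = I₁ · cos²(30°) = 2.48e+04 · 0.75 = 1.86e+04 lux.
I₃ = I₂ · cos²(64°) = 1.86e+04 · 0.1922 = 3574 lux.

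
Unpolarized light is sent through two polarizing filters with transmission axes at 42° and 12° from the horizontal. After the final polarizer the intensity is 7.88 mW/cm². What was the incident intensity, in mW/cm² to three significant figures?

I₀ ≈ 21.0 mW/cm²

Unpolarized light through the first polarizer → I₁ = ½ I₀, now polarized at 42°.
I₂ = I₁ cos²(12° − 42°) = 0.5 I₀ · cos²(30°) = 0.375 I₀.
So 7.88 mW/cm² = 0.375 I₀, giving I₀ = 7.88/0.375 = 21.01 mW/cm².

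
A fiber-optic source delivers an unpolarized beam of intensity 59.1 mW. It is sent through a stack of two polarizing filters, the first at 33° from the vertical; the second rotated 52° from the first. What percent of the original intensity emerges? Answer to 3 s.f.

Unpolarized light through the first polarizer → I₁ = 59.1 mW/2 = 29.55 mW, polarized at 33°.
I₂ = I₁ · cos²(52°) = 29.55 · 0.379 = 11.2 mW.
That is 18.95% of the incident intensity.

≈ 19.0%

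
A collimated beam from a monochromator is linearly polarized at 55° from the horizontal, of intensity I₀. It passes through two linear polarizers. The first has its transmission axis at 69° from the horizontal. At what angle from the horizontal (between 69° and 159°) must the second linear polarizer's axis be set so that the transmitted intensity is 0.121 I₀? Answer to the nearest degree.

θ ≈ 138°

By Malus's law, I₁ = I₀ cos²(69° − 55°) = I₀ cos²(14°) = 0.9415 I₀.
Need I₂/I₀ = 0.121, so cos²(θ − 69°) = 0.121 / 0.9415 = 0.1285.
θ − 69° = arccos(√0.1285) = 69.0°, giving θ ≈ 69 + 69.0 = 138.0°.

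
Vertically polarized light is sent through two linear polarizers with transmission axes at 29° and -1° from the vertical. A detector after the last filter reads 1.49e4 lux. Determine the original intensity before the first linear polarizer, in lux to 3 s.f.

I₀ ≈ 2.60e4 lux

I₁ = I₀ cos²(29° − 0°) = I₀ cos²(29°) = 0.765 I₀.
I₂ = I₁ cos²(-1° − 29°) = 0.765 I₀ · cos²(30°) = 0.5737 I₀.
So 1.49e4 lux = 0.5737 I₀, giving I₀ = 1.49e4/0.5737 = 2.597e+04 lux.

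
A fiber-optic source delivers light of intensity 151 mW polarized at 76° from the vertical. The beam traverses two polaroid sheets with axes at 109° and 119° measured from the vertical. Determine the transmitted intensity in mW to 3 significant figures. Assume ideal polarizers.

I ≈ 103 mW

I₁ = 151 mW · cos²(33°) = 106.2 mW.
I₂ = I₁ · cos²(10°) = 106.2 · 0.9698 = 103 mW.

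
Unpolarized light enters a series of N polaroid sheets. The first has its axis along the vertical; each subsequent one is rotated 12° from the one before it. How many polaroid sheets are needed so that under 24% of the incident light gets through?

First polarizer halves the unpolarized light: factor 1/2.
Each further stage multiplies by cos²(12°) = 0.9568.
After N polarizers: T = 0.5·0.9568^(N−1). Require T < 0.24 ⇒ N−1 > ln(0.24/0.5)/ln(0.9568) = 16.61, so N−1 ≥ 17 and N = 18.
Check: N=18 gives T = 0.2359 < 0.24; N=17 gives T = 0.2466.

N = 18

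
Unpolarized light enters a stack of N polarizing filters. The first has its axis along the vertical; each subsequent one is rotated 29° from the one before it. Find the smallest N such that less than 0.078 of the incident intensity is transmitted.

N = 8

First polarizer halves the unpolarized light: factor 1/2.
Each further stage multiplies by cos²(29°) = 0.765.
After N polarizers: T = 0.5·0.765^(N−1). Require T < 0.078 ⇒ N−1 > ln(0.078/0.5)/ln(0.765) = 6.93, so N−1 ≥ 7 and N = 8.
Check: N=8 gives T = 0.07664 < 0.078; N=7 gives T = 0.1002.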